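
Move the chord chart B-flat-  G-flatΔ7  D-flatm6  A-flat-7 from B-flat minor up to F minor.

B-flat minor up to F minor is a perfect fifth; each chord root moves by that interval while the quality stays the same.
B-flat-: root B-flat up a perfect fifth → F, giving F-.
G-flatΔ7: root G-flat up a perfect fifth → Db, giving DbΔ7.
D-flatm6: root D-flat up a perfect fifth → Ab, giving Abm6.
A-flat-7: root A-flat up a perfect fifth → Eb, giving Eb-7.

F- DbΔ7 Abm6 Eb-7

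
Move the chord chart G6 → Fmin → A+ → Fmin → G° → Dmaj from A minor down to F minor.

Eb6 Dbmin F+ Dbmin Eb° Bbmaj

A minor down to F minor is a major third; each chord root moves by that interval while the quality stays the same.
G6: root G down a major third → Eb, giving Eb6.
Fmin: root F down a major third → Db, giving Dbmin.
A+: root A down a major third → F, giving F+.
Fmin: root F down a major third → Db, giving Dbmin.
G°: root G down a major third → Eb, giving Eb°.
Dmaj: root D down a major third → Bb, giving Bbmaj.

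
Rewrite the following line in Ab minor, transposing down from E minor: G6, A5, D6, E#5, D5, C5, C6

Cb6 Db5 Gb5 A4 Gb4 Fb4 Fb5

E minor to Ab minor down is an augmented fifth, so every note moves down by that interval.
G6 to Cb6
A5 to Db5
D6 to Gb5
E#5 to A4
D5 to Gb4
C5 to Fb4
C6 to Fb5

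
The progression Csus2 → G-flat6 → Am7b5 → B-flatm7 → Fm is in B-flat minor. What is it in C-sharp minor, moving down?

B-flat minor down to C-sharp minor is a diminished seventh; each chord root moves by that interval while the quality stays the same.
Csus2: root C down a diminished seventh → D#, giving D#sus2.
G-flat6: root G-flat down a diminished seventh → A, giving A6.
Am7b5: root A down a diminished seventh → B#, giving B#m7b5.
B-flatm7: root B-flat down a diminished seventh → C#, giving C#m7.
Fm: root F down a diminished seventh → G#, giving G#m.

D#sus2 A6 B#m7b5 C#m7 G#m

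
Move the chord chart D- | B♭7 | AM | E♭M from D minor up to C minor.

D minor up to C minor is a minor seventh; each chord root moves by that interval while the quality stays the same.
D-: root D up a minor seventh → C, giving C-.
B♭7: root B♭ up a minor seventh → Ab, giving Ab7.
AM: root A up a minor seventh → G, giving GM.
E♭M: root E♭ up a minor seventh → Db, giving DbM.

C- Ab7 GM DbM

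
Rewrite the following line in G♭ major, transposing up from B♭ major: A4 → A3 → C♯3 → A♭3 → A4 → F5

F5 F4 A3 Fb4 F5 Db6

From B♭ up to G♭ is a minor sixth; apply that to each pitch.
A4 -> F5
A3 -> F4
C#3 -> A3
Ab3 -> Fb4
A4 -> F5
F5 -> Db6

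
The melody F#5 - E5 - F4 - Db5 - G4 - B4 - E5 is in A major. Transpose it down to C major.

A4 G4 Ab3 Fb4 Bb3 D4 G4

A major to C major down is a major sixth, so every note moves down by that interval.
F#5 becomes A4
E5 becomes G4
F4 becomes Ab3
Db5 becomes Fb4
G4 becomes Bb3
B4 becomes D4
E5 becomes G4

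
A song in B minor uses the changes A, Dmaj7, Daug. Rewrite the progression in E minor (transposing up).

B minor up to E minor is a perfect fourth; each chord root moves by that interval while the quality stays the same.
A: root A up a perfect fourth → D, giving D.
Dmaj7: root D up a perfect fourth → G, giving Gmaj7.
Daug: root D up a perfect fourth → G, giving Gaug.

D Gmaj7 Gaug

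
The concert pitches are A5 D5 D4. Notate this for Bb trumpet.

Written C4 sounds as Bb3 on the Bb trumpet, so concert pitches are written a major second up.
A5 → B5
D5 → E5
D4 → E4

B5 E5 E4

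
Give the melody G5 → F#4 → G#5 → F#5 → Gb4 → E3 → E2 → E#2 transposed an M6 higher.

A major sixth up from G5 gives E6.
F#4: a sixth up reaches D, and 9 semitones makes it D#5.
G#5: a sixth up reaches E, and 9 semitones makes it E#6.
F#5: a sixth up reaches D, and 9 semitones makes it D#6.
Gb4 up a major sixth is Eb5.
A major sixth up from E3 gives C#4.
E2: a sixth up reaches C, and 9 semitones makes it C#3.
E#2 up a major sixth is C##3.

E6 D#5 E#6 D#6 Eb5 C#4 C#3 C##3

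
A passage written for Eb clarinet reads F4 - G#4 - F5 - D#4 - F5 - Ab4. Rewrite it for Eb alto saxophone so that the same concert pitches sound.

First find concert pitch: the Eb clarinet sounds a minor third above written, so F4 G#4 F5 D#4 F5 Ab4 sounds Ab4 B4 Ab5 F#4 Ab5 Cb5.
Then write for Eb alto saxophone: it sounds a major sixth below written, so the part must be a major sixth above concert.
Ab4 → F5
B4 → G#5
Ab5 → F6
F#4 → D#5
Ab5 → F6
Cb5 → Ab5

F5 G#5 F6 D#5 F6 Ab5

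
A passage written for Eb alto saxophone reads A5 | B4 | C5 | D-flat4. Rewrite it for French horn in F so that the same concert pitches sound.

G5 A4 Bb4 Cb4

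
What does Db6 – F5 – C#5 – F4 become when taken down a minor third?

Bb5 D5 A#4 D4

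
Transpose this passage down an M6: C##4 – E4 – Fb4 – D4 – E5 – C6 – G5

E#3 G3 Abb3 F3 G4 Eb5 Bb4

C##4 gives E#3
E4 gives G3
Fb4 gives Abb3
D4 gives F3
E5 gives G4
C6 gives Eb5
G5 gives Bb4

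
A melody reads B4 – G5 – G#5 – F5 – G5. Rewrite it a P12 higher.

B4 becomes F#6
G5 becomes D7
G#5 becomes D#7
F5 becomes C7
G5 becomes D7

F#6 D7 D#7 C7 D7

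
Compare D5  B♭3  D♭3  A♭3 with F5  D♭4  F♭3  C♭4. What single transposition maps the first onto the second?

From D5 to F5 is 3 letter names — a third of some quality.
D5 to F5 is 3 semitones, which makes it a minor third; the second version is higher, so the direction is up.
Checking another pair — Ab3 → Cb4 — gives the same interval.

up a minor third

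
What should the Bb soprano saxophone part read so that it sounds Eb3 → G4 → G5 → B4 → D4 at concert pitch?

F3 A4 A5 C#5 E4

Written C4 sounds as Bb3 on the Bb soprano saxophone, so concert pitches are written a major second up.
Eb3 gives F3
G4 gives A4
G5 gives A5
B4 gives C#5
D4 gives E4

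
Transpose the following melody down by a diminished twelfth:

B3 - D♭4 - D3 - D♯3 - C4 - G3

E#2 G2 G#1 G##1 F#2 C#2

B3 -> E#2
Db4 -> G2
D3 -> G#1
D#3 -> G##1
C4 -> F#2
G3 -> C#2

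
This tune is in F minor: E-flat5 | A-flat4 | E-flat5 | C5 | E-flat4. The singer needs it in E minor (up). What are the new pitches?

From F up to E is a major seventh; apply that to each pitch.
Eb5 to D6
Ab4 to G5
Eb5 to D6
C5 to B5
Eb4 to D5

D6 G5 D6 B5 D5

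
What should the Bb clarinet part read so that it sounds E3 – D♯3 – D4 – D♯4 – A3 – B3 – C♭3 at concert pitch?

Written C4 sounds as Bb3 on the Bb clarinet, so concert pitches are written a major second up.
E3 -> F#3
D#3 -> E#3
D4 -> E4
D#4 -> E#4
A3 -> B3
B3 -> C#4
Cb3 -> Db3

F#3 E#3 E4 E#4 B3 C#4 Db3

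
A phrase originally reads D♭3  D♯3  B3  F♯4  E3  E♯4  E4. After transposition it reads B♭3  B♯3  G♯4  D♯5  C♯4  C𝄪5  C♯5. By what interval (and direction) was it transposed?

Take the first pair: Db3 → Bb3. D to B spans 6 letter names, so the interval is some kind of sixth.
Db3 to Bb3 is 9 semitones, which makes it a major sixth; the second version is higher, so the direction is up.
Checking another pair — E4 → C#5 — gives the same interval.

up a major sixth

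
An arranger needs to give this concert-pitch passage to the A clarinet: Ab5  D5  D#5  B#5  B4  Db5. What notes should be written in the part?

Cb6 F5 F#5 D#6 D5 Fb5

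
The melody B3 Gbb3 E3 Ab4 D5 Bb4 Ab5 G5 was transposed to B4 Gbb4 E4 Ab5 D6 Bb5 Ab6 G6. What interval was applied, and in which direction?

Take the first pair: B3 → B4. B to B spans 8 letter names, so the interval is some kind of octave.
B3 to B4 is 12 semitones, which makes it a perfect octave; the second version is higher, so the direction is up.
Checking another pair — G5 → G6 — gives the same interval.

up a perfect octave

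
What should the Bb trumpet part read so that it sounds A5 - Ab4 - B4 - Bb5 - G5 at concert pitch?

B5 Bb4 C#5 C6 A5

The Bb trumpet sounds a major second below written, so the written part must be a major second above concert — transpose each note up.
A5 -> B5
Ab4 -> Bb4
B4 -> C#5
Bb5 -> C6
G5 -> A5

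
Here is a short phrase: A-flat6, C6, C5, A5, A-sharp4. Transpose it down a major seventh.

Ab6 to Bbb5
C6 to Db5
C5 to Db4
A5 to Bb4
A#4 to B3

Bbb5 Db5 Db4 Bb4 B3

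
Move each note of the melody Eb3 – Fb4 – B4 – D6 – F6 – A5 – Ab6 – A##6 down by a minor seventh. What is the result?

A minor seventh down from Eb3 gives F2.
A minor seventh down from Fb4 gives Gb3.
B4 down a minor seventh is C#4.
A minor seventh down from D6 gives E5.
F6: a seventh down reaches G, and 10 semitones makes it G5.
A5: a seventh down reaches B, and 10 semitones makes it B4.
Ab6: a seventh down reaches B, and 10 semitones makes it Bb5.
A minor seventh down from A##6 gives B##5.

F2 Gb3 C#4 E5 G5 B4 Bb5 B##5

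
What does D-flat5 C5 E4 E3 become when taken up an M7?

C6 B5 D#5 D#4

Db5 up a major seventh is C6.
C5: a seventh up reaches B, and 11 semitones makes it B5.
E4 up a major seventh is D#5.
E3: a seventh up reaches D, and 11 semitones makes it D#4.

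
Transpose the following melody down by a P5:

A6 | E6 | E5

A6 gives D6
E6 gives A5
E5 gives A4

D6 A5 A4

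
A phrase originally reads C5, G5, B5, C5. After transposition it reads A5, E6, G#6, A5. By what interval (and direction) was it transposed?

up a major sixth

From C5 to A5 is 6 letter names — a sixth of some quality.
C5 to A5 is 9 semitones, which makes it a major sixth; the second version is higher, so the direction is up.
Checking another pair — C5 → A5 — gives the same interval.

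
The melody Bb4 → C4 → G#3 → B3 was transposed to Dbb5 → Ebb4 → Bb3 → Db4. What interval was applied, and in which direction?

up a diminished third

Take the first pair: Bb4 → Dbb5. B to D spans 3 letter names, so the interval is some kind of third.
Bb4 to Dbb5 is 2 semitones, which makes it a diminished third; the second version is higher, so the direction is up.
Checking another pair — B3 → Db4 — gives the same interval.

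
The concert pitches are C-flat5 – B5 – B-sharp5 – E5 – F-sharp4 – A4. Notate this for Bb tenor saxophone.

Db6 C#7 C##7 F#6 G#5 B5

Written C4 sounds as Bb2 on the Bb tenor saxophone, so concert pitches are written a major ninth up.
Cb5 → Db6
B5 → C#7
B#5 → C##7
E5 → F#6
F#4 → G#5
A4 → B5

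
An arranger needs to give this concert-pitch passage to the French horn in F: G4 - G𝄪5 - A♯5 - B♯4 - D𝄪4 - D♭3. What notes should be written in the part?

D5 D##6 E#6 F##5 A##4 Ab3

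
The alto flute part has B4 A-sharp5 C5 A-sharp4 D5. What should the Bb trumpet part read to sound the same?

G#4 F##5 A4 F##4 B4

First find concert pitch: the alto flute sounds a perfect fourth below written, so B4 A-sharp5 C5 A-sharp4 D5 sounds F#4 E#5 G4 E#4 A4.
Then write for Bb trumpet: it sounds a major second below written, so the part must be a major second above concert.
F#4 → G#4
E#5 → F##5
G4 → A4
E#4 → F##4
A4 → B4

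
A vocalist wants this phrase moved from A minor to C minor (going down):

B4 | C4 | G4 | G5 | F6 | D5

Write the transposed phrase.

D4 Eb3 Bb3 Bb4 Ab5 F4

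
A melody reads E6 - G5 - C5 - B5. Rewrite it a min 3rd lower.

C#6 E5 A4 G#5

E6 becomes C#6
G5 becomes E5
C5 becomes A4
B5 becomes G#5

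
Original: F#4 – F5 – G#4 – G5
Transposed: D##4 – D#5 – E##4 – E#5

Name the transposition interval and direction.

down a diminished third

From F#4 to D##4 is 3 letter names — a third of some quality.
D##4 to F#4 is 2 semitones, which makes it a diminished third; the second version is lower, so the direction is down.
Checking another pair — G5 → E#5 — gives the same interval.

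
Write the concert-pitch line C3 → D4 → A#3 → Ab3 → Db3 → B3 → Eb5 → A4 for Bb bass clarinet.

D4 E5 B#4 Bb4 Eb4 C#5 F6 B5

Written C4 sounds as Bb2 on the Bb bass clarinet, so concert pitches are written a major ninth up.
C3 becomes D4
D4 becomes E5
A#3 becomes B#4
Ab3 becomes Bb4
Db3 becomes Eb4
B3 becomes C#5
Eb5 becomes F6
A4 becomes B5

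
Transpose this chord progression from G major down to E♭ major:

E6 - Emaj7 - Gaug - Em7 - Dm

G major down to E♭ major is a major third; each chord root moves by that interval while the quality stays the same.
E6: root E down a major third → C, giving C6.
Emaj7: root E down a major third → C, giving Cmaj7.
Gaug: root G down a major third → Eb, giving Ebaug.
Em7: root E down a major third → C, giving Cm7.
Dm: root D down a major third → Bb, giving Bbm.

C6 Cmaj7 Ebaug Cm7 Bbm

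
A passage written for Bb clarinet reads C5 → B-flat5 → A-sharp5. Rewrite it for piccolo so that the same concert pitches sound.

Bb3 Ab4 G#4

First find concert pitch: the Bb clarinet sounds a major second below written, so C5 B-flat5 A-sharp5 sounds Bb4 Ab5 G#5.
Then write for piccolo: it sounds a perfect octave above written, so the part must be a perfect octave below concert.
Bb4 → Bb3
Ab5 → Ab4
G#5 → G#4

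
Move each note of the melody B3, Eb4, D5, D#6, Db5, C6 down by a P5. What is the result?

E3 Ab3 G4 G#5 Gb4 F5

B3 gives E3
Eb4 gives Ab3
D5 gives G4
D#6 gives G#5
Db5 gives Gb4
C6 gives F5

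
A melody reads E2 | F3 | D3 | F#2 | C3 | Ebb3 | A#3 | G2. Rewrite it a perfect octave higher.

E3 F4 D4 F#3 C4 Ebb4 A#4 G3

E2 → E3
F3 → F4
D3 → D4
F#2 → F#3
C3 → C4
Ebb3 → Ebb4
A#3 → A#4
G2 → G3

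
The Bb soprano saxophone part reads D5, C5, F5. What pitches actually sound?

The Bb soprano saxophone sounds a major second below written, so transpose each written note down a major second.
D5 -> C5
C5 -> Bb4
F5 -> Eb5

C5 Bb4 Eb5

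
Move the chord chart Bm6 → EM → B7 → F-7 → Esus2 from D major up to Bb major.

D major up to Bb major is a minor sixth; each chord root moves by that interval while the quality stays the same.
Bm6: root B up a minor sixth → G, giving Gm6.
EM: root E up a minor sixth → C, giving CM.
B7: root B up a minor sixth → G, giving G7.
F-7: root F up a minor sixth → Db, giving Db-7.
Esus2: root E up a minor sixth → C, giving Csus2.

Gm6 CM G7 Db-7 Csus2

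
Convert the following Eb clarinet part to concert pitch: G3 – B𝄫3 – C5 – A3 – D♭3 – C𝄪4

Written C4 on the Eb clarinet sounds as Eb4, a minor third higher; apply that shift to every note.
G3 to Bb3
Bbb3 to Dbb4
C5 to Eb5
A3 to C4
Db3 to Fb3
C##4 to E#4

Bb3 Dbb4 Eb5 C4 Fb3 E#4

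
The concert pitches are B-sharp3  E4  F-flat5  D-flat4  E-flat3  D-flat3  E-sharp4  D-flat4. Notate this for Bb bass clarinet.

Written C4 sounds as Bb2 on the Bb bass clarinet, so concert pitches are written a major ninth up.
B#3 gives C##5
E4 gives F#5
Fb5 gives Gb6
Db4 gives Eb5
Eb3 gives F4
Db3 gives Eb4
E#4 gives F##5
Db4 gives Eb5

C##5 F#5 Gb6 Eb5 F4 Eb4 F##5 Eb5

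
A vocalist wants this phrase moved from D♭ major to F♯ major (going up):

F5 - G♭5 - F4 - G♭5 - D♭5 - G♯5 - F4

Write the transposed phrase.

A#5 B5 A#4 B5 F#5 B##5 A#4

D♭ major to F♯ major up is an augmented third, so every note moves up by that interval.
F5 becomes A#5
Gb5 becomes B5
F4 becomes A#4
Gb5 becomes B5
Db5 becomes F#5
G#5 becomes B##5
F4 becomes A#4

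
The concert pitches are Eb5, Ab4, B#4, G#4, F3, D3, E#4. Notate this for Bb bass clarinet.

F6 Bb5 C##6 A#5 G4 E4 F##5

The Bb bass clarinet sounds a major ninth below written, so the written part must be a major ninth above concert — transpose each note up.
Eb5 gives F6
Ab4 gives Bb5
B#4 gives C##6
G#4 gives A#5
F3 gives G4
D3 gives E4
E#4 gives F##5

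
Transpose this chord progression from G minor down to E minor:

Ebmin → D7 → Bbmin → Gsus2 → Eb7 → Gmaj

Cmin B7 Gmin Esus2 C7 Emaj

G minor down to E minor is a minor third; each chord root moves by that interval while the quality stays the same.
Ebmin: root Eb down a minor third → C, giving Cmin.
D7: root D down a minor third → B, giving B7.
Bbmin: root Bb down a minor third → G, giving Gmin.
Gsus2: root G down a minor third → E, giving Esus2.
Eb7: root Eb down a minor third → C, giving C7.
Gmaj: root G down a minor third → E, giving Emaj.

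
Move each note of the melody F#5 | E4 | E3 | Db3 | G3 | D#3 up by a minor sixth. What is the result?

D6 C5 C4 Bbb3 Eb4 B3

F#5 → D6
E4 → C5
E3 → C4
Db3 → Bbb3
G3 → Eb4
D#3 → B3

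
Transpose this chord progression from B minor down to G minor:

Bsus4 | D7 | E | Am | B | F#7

B minor down to G minor is a major third; each chord root moves by that interval while the quality stays the same.
Bsus4: root B down a major third → G, giving Gsus4.
D7: root D down a major third → Bb, giving Bb7.
E: root E down a major third → C, giving C.
Am: root A down a major third → F, giving Fm.
B: root B down a major third → G, giving G.
F#7: root F# down a major third → D, giving D7.

Gsus4 Bb7 C Fm G D7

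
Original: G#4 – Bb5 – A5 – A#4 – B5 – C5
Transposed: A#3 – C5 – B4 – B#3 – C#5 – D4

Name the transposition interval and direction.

down a minor seventh

Take the first pair: G#4 → A#3. G to A spans 7 letter names, so the interval is some kind of seventh.
A#3 to G#4 is 10 semitones, which makes it a minor seventh; the second version is lower, so the direction is down.
Checking another pair — C5 → D4 — gives the same interval.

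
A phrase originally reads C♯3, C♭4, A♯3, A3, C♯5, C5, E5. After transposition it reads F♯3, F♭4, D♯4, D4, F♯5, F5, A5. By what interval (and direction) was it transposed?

up a perfect fourth

Take the first pair: C#3 → F#3. C to F spans 4 letter names, so the interval is some kind of fourth.
C#3 to F#3 is 5 semitones, which makes it a perfect fourth; the second version is higher, so the direction is up.
Checking another pair — E5 → A5 — gives the same interval.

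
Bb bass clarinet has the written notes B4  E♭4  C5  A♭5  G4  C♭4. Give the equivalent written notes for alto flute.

D4 Gb3 Eb4 Cb5 Bb3 Ebb3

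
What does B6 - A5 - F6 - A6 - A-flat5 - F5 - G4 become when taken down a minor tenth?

B6 -> G#5
A5 -> F#4
F6 -> D5
A6 -> F#5
Ab5 -> F4
F5 -> D4
G4 -> E3

G#5 F#4 D5 F#5 F4 D4 E3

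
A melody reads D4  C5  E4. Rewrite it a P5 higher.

A4 G5 B4

D4 → A4
C5 → G5
E4 → B4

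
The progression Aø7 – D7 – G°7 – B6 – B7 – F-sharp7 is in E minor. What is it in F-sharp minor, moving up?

E minor up to F-sharp minor is a major second; each chord root moves by that interval while the quality stays the same.
Aø7: root A up a major second → B, giving Bø7.
D7: root D up a major second → E, giving E7.
G°7: root G up a major second → A, giving A°7.
B6: root B up a major second → C#, giving C#6.
B7: root B up a major second → C#, giving C#7.
F-sharp7: root F-sharp up a major second → G#, giving G#7.

Bø7 E7 A°7 C#6 C#7 G#7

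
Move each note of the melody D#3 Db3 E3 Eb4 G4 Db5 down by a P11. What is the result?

A#1 Ab1 B1 Bb2 D3 Ab3

A perfect eleventh down from D#3 gives A#1.
Db3: an eleventh down reaches A, and 17 semitones makes it Ab1.
E3 down a perfect eleventh is B1.
Eb4 down a perfect eleventh is Bb2.
G4: an eleventh down reaches D, and 17 semitones makes it D3.
Db5 down a perfect eleventh is Ab3.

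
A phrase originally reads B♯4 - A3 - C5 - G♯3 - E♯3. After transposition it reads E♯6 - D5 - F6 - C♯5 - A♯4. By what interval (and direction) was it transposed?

up a perfect eleventh

Take the first pair: B#4 → E#6. B to E spans 11 letter names, so the interval is some kind of eleventh.
B#4 to E#6 is 17 semitones, which makes it a perfect eleventh; the second version is higher, so the direction is up.
Checking another pair — E#3 → A#4 — gives the same interval.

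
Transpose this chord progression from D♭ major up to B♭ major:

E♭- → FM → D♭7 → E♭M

C- DM Bb7 CM

D♭ major up to B♭ major is a major sixth; each chord root moves by that interval while the quality stays the same.
E♭-: root E♭ up a major sixth → C, giving C-.
FM: root F up a major sixth → D, giving DM.
D♭7: root D♭ up a major sixth → Bb, giving Bb7.
E♭M: root E♭ up a major sixth → C, giving CM.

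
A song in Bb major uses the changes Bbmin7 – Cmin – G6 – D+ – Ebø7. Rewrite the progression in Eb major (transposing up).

Ebmin7 Fmin C6 G+ Abø7

Bb major up to Eb major is a perfect fourth; each chord root moves by that interval while the quality stays the same.
Bbmin7: root Bb up a perfect fourth → Eb, giving Ebmin7.
Cmin: root C up a perfect fourth → F, giving Fmin.
G6: root G up a perfect fourth → C, giving C6.
D+: root D up a perfect fourth → G, giving G+.
Ebø7: root Eb up a perfect fourth → Ab, giving Abø7.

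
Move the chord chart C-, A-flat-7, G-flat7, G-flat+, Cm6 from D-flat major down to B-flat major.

D-flat major down to B-flat major is a minor third; each chord root moves by that interval while the quality stays the same.
C-: root C down a minor third → A, giving A-.
A-flat-7: root A-flat down a minor third → F, giving F-7.
G-flat7: root G-flat down a minor third → Eb, giving Eb7.
G-flat+: root G-flat down a minor third → Eb, giving Eb+.
Cm6: root C down a minor third → A, giving Am6.

A- F-7 Eb7 Eb+ Am6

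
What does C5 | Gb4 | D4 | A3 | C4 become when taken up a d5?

Gb5 Dbb5 Ab4 Eb4 Gb4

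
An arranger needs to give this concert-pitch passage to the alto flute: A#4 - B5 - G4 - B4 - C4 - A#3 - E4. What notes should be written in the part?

D#5 E6 C5 E5 F4 D#4 A4

Written C4 sounds as G3 on the alto flute, so concert pitches are written a perfect fourth up.
A#4 gives D#5
B5 gives E6
G4 gives C5
B4 gives E5
C4 gives F4
A#3 gives D#4
E4 gives A4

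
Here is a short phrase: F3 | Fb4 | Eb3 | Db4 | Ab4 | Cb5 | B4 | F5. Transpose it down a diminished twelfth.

F3 down a diminished twelfth is B1.
Fb4: a twelfth down reaches B, and 18 semitones makes it Bb2.
Eb3 down a diminished twelfth is A1.
A diminished twelfth down from Db4 gives G2.
Ab4 down a diminished twelfth is D3.
A diminished twelfth down from Cb5 gives F3.
B4: a twelfth down reaches E, and 18 semitones makes it E#3.
A diminished twelfth down from F5 gives B3.

B1 Bb2 A1 G2 D3 F3 E#3 B3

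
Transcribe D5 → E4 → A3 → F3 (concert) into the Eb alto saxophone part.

B5 C#5 F#4 D4

Written C4 sounds as Eb3 on the Eb alto saxophone, so concert pitches are written a major sixth up.
D5 becomes B5
E4 becomes C#5
A3 becomes F#4
F3 becomes D4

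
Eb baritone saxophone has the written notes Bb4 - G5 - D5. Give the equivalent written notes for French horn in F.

First find concert pitch: the Eb baritone saxophone sounds a major thirteenth below written, so Bb4 G5 D5 sounds Db3 Bb3 F3.
Then write for French horn in F: it sounds a perfect fifth below written, so the part must be a perfect fifth above concert.
Db3 → Ab3
Bb3 → F4
F3 → C4

Ab3 F4 C4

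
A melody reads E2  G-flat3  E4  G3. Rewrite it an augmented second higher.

F##2 A3 F##4 A#3

E2 up an augmented second is F##2.
Gb3: a second up reaches A, and 3 semitones makes it A3.
E4: a second up reaches F, and 3 semitones makes it F##4.
G3 up an augmented second is A#3.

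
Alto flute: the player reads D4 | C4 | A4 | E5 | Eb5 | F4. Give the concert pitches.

A3 G3 E4 B4 Bb4 C4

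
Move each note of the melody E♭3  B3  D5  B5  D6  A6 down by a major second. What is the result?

Db3 A3 C5 A5 C6 G6

A major second down from Eb3 gives Db3.
A major second down from B3 gives A3.
D5 down a major second is C5.
B5 down a major second is A5.
D6 down a major second is C6.
A6: a second down reaches G, and 2 semitones makes it G6.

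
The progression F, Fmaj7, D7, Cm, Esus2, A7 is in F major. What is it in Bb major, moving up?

Bb Bbmaj7 G7 Fm Asus2 D7

F major up to Bb major is a perfect fourth; each chord root moves by that interval while the quality stays the same.
F: root F up a perfect fourth → Bb, giving Bb.
Fmaj7: root F up a perfect fourth → Bb, giving Bbmaj7.
D7: root D up a perfect fourth → G, giving G7.
Cm: root C up a perfect fourth → F, giving Fm.
Esus2: root E up a perfect fourth → A, giving Asus2.
A7: root A up a perfect fourth → D, giving D7.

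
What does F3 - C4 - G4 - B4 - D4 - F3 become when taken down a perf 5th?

Bb2 F3 C4 E4 G3 Bb2

F3 down a perfect fifth is Bb2.
C4: a fifth down reaches F, and 7 semitones makes it F3.
G4 down a perfect fifth is C4.
A perfect fifth down from B4 gives E4.
A perfect fifth down from D4 gives G3.
A perfect fifth down from F3 gives Bb2.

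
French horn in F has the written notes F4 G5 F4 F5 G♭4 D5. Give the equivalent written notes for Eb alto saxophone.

G4 A5 G4 G5 Ab4 E5

First find concert pitch: the French horn in F sounds a perfect fifth below written, so F4 G5 F4 F5 G♭4 D5 sounds Bb3 C5 Bb3 Bb4 Cb4 G4.
Then write for Eb alto saxophone: it sounds a major sixth below written, so the part must be a major sixth above concert.
Bb3 → G4
C5 → A5
Bb3 → G4
Bb4 → G5
Cb4 → Ab4
G4 → E5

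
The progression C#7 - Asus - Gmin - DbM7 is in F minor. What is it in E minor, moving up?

B#7 G#sus F#min CM7

F minor up to E minor is a major seventh; each chord root moves by that interval while the quality stays the same.
C#7: root C# up a major seventh → B#, giving B#7.
Asus: root A up a major seventh → G#, giving G#sus.
Gmin: root G up a major seventh → F#, giving F#min.
DbM7: root Db up a major seventh → C, giving CM7.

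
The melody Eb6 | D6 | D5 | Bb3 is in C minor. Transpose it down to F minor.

Ab5 G5 G4 Eb3

From C down to F is a perfect fifth; apply that to each pitch.
Eb6 becomes Ab5
D6 becomes G5
D5 becomes G4
Bb3 becomes Eb3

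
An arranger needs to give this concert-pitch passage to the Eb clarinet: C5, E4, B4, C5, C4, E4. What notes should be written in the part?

A4 C#4 G#4 A4 A3 C#4

Written C4 sounds as Eb4 on the Eb clarinet, so concert pitches are written a minor third down.
C5 to A4
E4 to C#4
B4 to G#4
C5 to A4
C4 to A3
E4 to C#4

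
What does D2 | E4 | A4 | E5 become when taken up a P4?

G2 A4 D5 A5

D2: a fourth up reaches G, and 5 semitones makes it G2.
A perfect fourth up from E4 gives A4.
A4: a fourth up reaches D, and 5 semitones makes it D5.
E5 up a perfect fourth is A5.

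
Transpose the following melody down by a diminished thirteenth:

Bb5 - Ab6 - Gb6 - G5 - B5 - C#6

Bb5 down a diminished thirteenth is D#4.
Ab6 down a diminished thirteenth is C#5.
A diminished thirteenth down from Gb6 gives B4.
G5: a thirteenth down reaches B, and 19 semitones makes it B#3.
A diminished thirteenth down from B5 gives D##4.
C#6 down a diminished thirteenth is E##4.

D#4 C#5 B4 B#3 D##4 E##4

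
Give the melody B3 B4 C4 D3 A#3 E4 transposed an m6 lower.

B3 to D#3
B4 to D#4
C4 to E3
D3 to F#2
A#3 to C##3
E4 to G#3

D#3 D#4 E3 F#2 C##3 G#3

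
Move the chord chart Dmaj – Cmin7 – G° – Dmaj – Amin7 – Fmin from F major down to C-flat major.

F major down to C-flat major is an augmented fourth; each chord root moves by that interval while the quality stays the same.
Dmaj: root D down an augmented fourth → Ab, giving Abmaj.
Cmin7: root C down an augmented fourth → Gb, giving Gbmin7.
G°: root G down an augmented fourth → Db, giving Db°.
Dmaj: root D down an augmented fourth → Ab, giving Abmaj.
Amin7: root A down an augmented fourth → Eb, giving Ebmin7.
Fmin: root F down an augmented fourth → Cb, giving Cbmin.

Abmaj Gbmin7 Db° Abmaj Ebmin7 Cbmin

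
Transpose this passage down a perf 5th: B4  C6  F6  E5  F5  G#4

E4 F5 Bb5 A4 Bb4 C#4

B4 becomes E4
C6 becomes F5
F6 becomes Bb5
E5 becomes A4
F5 becomes Bb4
G#4 becomes C#4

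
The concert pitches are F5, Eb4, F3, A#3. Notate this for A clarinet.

Ab5 Gb4 Ab3 C#4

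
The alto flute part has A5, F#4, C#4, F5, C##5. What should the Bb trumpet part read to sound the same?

F#5 D#4 A#3 D5 A##4

First find concert pitch: the alto flute sounds a perfect fourth below written, so A5 F#4 C#4 F5 C##5 sounds E5 C#4 G#3 C5 G##4.
Then write for Bb trumpet: it sounds a major second below written, so the part must be a major second above concert.
E5 → F#5
C#4 → D#4
G#3 → A#3
C5 → D5
G##4 → A##4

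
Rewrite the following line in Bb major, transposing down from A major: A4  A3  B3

From A down to Bb is a major seventh; apply that to each pitch.
A4 gives Bb3
A3 gives Bb2
B3 gives C3

Bb3 Bb2 C3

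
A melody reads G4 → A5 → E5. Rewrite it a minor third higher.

Bb4 C6 G5

G4 up a minor third is Bb4.
A5: a third up reaches C, and 3 semitones makes it C6.
E5: a third up reaches G, and 3 semitones makes it G5.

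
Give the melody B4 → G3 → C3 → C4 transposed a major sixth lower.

D4 Bb2 Eb2 Eb3

A major sixth down from B4 gives D4.
A major sixth down from G3 gives Bb2.
A major sixth down from C3 gives Eb2.
A major sixth down from C4 gives Eb3.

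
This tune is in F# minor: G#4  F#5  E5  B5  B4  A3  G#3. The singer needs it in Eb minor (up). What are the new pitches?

From F# up to Eb is a diminished seventh; apply that to each pitch.
G#4 gives F5
F#5 gives Eb6
E5 gives Db6
B5 gives Ab6
B4 gives Ab5
A3 gives Gb4
G#3 gives F4

F5 Eb6 Db6 Ab6 Ab5 Gb4 F4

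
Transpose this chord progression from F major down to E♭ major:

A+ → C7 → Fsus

G+ Bb7 Ebsus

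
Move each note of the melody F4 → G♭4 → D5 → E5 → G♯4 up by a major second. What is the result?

F4 becomes G4
Gb4 becomes Ab4
D5 becomes E5
E5 becomes F#5
G#4 becomes A#4

G4 Ab4 E5 F#5 A#4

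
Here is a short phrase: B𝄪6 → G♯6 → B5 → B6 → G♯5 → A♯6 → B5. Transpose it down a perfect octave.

B##5 G#5 B4 B5 G#4 A#5 B4

B##6 down a perfect octave is B##5.
A perfect octave down from G#6 gives G#5.
B5 down a perfect octave is B4.
A perfect octave down from B6 gives B5.
G#5: an octave down reaches G, and 12 semitones makes it G#4.
A perfect octave down from A#6 gives A#5.
B5 down a perfect octave is B4.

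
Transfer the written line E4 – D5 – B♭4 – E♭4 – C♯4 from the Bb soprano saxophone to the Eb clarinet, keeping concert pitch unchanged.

B3 A4 F4 Bb3 G#3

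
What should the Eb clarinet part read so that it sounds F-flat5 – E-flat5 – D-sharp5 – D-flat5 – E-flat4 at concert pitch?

The Eb clarinet sounds a minor third above written, so the written part must be a minor third below concert — transpose each note down.
Fb5 -> Db5
Eb5 -> C5
D#5 -> B#4
Db5 -> Bb4
Eb4 -> C4

Db5 C5 B#4 Bb4 C4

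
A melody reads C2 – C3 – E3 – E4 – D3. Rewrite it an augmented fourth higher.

F#2 F#3 A#3 A#4 G#3

An augmented fourth up from C2 gives F#2.
C3 up an augmented fourth is F#3.
E3 up an augmented fourth is A#3.
E4: a fourth up reaches A, and 6 semitones makes it A#4.
D3 up an augmented fourth is G#3.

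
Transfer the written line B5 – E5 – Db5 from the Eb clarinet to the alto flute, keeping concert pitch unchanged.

G6 C6 Bbb5

First find concert pitch: the Eb clarinet sounds a minor third above written, so B5 E5 Db5 sounds D6 G5 Fb5.
Then write for alto flute: it sounds a perfect fourth below written, so the part must be a perfect fourth above concert.
D6 → G6
G5 → C6
Fb5 → Bbb5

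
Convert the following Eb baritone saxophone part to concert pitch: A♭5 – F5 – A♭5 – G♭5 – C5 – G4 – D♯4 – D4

Cb4 Ab3 Cb4 Bbb3 Eb3 Bb2 F#2 F2

The Eb baritone saxophone sounds a major thirteenth below written, so transpose each written note down a major thirteenth.
Ab5 becomes Cb4
F5 becomes Ab3
Ab5 becomes Cb4
Gb5 becomes Bbb3
C5 becomes Eb3
G4 becomes Bb2
D#4 becomes F#2
D4 becomes F2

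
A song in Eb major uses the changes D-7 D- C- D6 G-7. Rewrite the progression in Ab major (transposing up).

Eb major up to Ab major is a perfect fourth; each chord root moves by that interval while the quality stays the same.
D-7: root D up a perfect fourth → G, giving G-7.
D-: root D up a perfect fourth → G, giving G-.
C-: root C up a perfect fourth → F, giving F-.
D6: root D up a perfect fourth → G, giving G6.
G-7: root G up a perfect fourth → C, giving C-7.

G-7 G- F- G6 C-7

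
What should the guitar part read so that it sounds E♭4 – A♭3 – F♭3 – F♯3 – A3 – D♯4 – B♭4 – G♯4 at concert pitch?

Eb5 Ab4 Fb4 F#4 A4 D#5 Bb5 G#5

The guitar sounds a perfect octave below written, so the written part must be a perfect octave above concert — transpose each note up.
Eb4 -> Eb5
Ab3 -> Ab4
Fb3 -> Fb4
F#3 -> F#4
A3 -> A4
D#4 -> D#5
Bb4 -> Bb5
G#4 -> G#5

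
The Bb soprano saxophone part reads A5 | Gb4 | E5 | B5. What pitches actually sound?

Written C4 on the Bb soprano saxophone sounds as Bb3, a major second lower; apply that shift to every note.
A5 -> G5
Gb4 -> Fb4
E5 -> D5
B5 -> A5

G5 Fb4 D5 A5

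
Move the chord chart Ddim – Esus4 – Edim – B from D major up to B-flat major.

Bbdim Csus4 Cdim G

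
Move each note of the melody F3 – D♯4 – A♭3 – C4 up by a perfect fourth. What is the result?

A perfect fourth up from F3 gives Bb3.
A perfect fourth up from D#4 gives G#4.
Ab3: a fourth up reaches D, and 5 semitones makes it Db4.
C4: a fourth up reaches F, and 5 semitones makes it F4.

Bb3 G#4 Db4 F4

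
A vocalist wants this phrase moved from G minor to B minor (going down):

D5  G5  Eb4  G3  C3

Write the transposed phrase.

G minor to B minor down is a minor sixth, so every note moves down by that interval.
D5 → F#4
G5 → B4
Eb4 → G3
G3 → B2
C3 → E2

F#4 B4 G3 B2 E2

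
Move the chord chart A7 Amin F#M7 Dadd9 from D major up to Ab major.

D major up to Ab major is a diminished fifth; each chord root moves by that interval while the quality stays the same.
A7: root A up a diminished fifth → Eb, giving Eb7.
Amin: root A up a diminished fifth → Eb, giving Ebmin.
F#M7: root F# up a diminished fifth → C, giving CM7.
Dadd9: root D up a diminished fifth → Ab, giving Abadd9.

Eb7 Ebmin CM7 Abadd9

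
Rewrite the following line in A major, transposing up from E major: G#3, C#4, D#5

From E up to A is a perfect fourth; apply that to each pitch.
G#3 gives C#4
C#4 gives F#4
D#5 gives G#5

C#4 F#4 G#5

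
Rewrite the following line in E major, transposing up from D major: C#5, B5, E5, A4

From D up to E is a major second; apply that to each pitch.
C#5 -> D#5
B5 -> C#6
E5 -> F#5
A4 -> B4

D#5 C#6 F#5 B4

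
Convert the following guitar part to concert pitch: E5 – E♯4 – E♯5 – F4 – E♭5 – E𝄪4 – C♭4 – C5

The guitar sounds a perfect octave below written, so transpose each written note down a perfect octave.
E5 gives E4
E#4 gives E#3
E#5 gives E#4
F4 gives F3
Eb5 gives Eb4
E##4 gives E##3
Cb4 gives Cb3
C5 gives C4

E4 E#3 E#4 F3 Eb4 E##3 Cb3 C4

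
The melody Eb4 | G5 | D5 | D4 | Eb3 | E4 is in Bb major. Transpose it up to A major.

Bb major to A major up is a major seventh, so every note moves up by that interval.
Eb4 becomes D5
G5 becomes F#6
D5 becomes C#6
D4 becomes C#5
Eb3 becomes D4
E4 becomes D#5

D5 F#6 C#6 C#5 D4 D#5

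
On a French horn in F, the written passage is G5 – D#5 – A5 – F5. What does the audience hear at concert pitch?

Written C4 on the French horn in F sounds as F3, a perfect fifth lower; apply that shift to every note.
G5 becomes C5
D#5 becomes G#4
A5 becomes D5
F5 becomes Bb4

C5 G#4 D5 Bb4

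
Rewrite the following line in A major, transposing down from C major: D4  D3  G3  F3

B3 B2 E3 D3

From C down to A is a minor third; apply that to each pitch.
D4 gives B3
D3 gives B2
G3 gives E3
F3 gives D3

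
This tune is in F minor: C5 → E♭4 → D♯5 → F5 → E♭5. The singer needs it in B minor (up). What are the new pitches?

F#5 A4 G##5 B5 A5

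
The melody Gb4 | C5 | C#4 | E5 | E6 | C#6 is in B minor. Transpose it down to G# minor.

Eb4 A4 A#3 C#5 C#6 A#5

B minor to G# minor down is a minor third, so every note moves down by that interval.
Gb4 to Eb4
C5 to A4
C#4 to A#3
E5 to C#5
E6 to C#6
C#6 to A#5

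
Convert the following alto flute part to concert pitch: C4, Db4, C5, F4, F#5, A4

Written C4 on the alto flute sounds as G3, a perfect fourth lower; apply that shift to every note.
C4 → G3
Db4 → Ab3
C5 → G4
F4 → C4
F#5 → C#5
A4 → E4

G3 Ab3 G4 C4 C#5 E4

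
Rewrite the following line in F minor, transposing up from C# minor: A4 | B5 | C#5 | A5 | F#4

Db5 Eb6 F5 Db6 Bb4

From C# up to F is a diminished fourth; apply that to each pitch.
A4 → Db5
B5 → Eb6
C#5 → F5
A5 → Db6
F#4 → Bb4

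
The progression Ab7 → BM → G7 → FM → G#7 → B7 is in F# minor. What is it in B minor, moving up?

Db7 EM C7 BbM C#7 E7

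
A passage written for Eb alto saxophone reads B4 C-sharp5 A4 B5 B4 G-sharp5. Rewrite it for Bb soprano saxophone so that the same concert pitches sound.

E4 F#4 D4 E5 E4 C#5

First find concert pitch: the Eb alto saxophone sounds a major sixth below written, so B4 C-sharp5 A4 B5 B4 G-sharp5 sounds D4 E4 C4 D5 D4 B4.
Then write for Bb soprano saxophone: it sounds a major second below written, so the part must be a major second above concert.
D4 → E4
E4 → F#4
C4 → D4
D5 → E5
D4 → E4
B4 → C#5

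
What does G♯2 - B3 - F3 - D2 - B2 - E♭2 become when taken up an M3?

G#2 becomes B#2
B3 becomes D#4
F3 becomes A3
D2 becomes F#2
B2 becomes D#3
Eb2 becomes G2

B#2 D#4 A3 F#2 D#3 G2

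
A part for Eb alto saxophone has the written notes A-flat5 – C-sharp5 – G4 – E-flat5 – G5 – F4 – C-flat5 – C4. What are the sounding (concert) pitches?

The Eb alto saxophone sounds a major sixth below written, so transpose each written note down a major sixth.
Ab5 -> Cb5
C#5 -> E4
G4 -> Bb3
Eb5 -> Gb4
G5 -> Bb4
F4 -> Ab3
Cb5 -> Ebb4
C4 -> Eb3

Cb5 E4 Bb3 Gb4 Bb4 Ab3 Ebb4 Eb3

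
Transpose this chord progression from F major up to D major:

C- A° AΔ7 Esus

A- F#° F#Δ7 C#sus

F major up to D major is a major sixth; each chord root moves by that interval while the quality stays the same.
C-: root C up a major sixth → A, giving A-.
A°: root A up a major sixth → F#, giving F#°.
AΔ7: root A up a major sixth → F#, giving F#Δ7.
Esus: root E up a major sixth → C#, giving C#sus.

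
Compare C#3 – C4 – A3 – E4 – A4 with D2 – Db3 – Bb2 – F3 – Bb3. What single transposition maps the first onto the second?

From C#3 to D2 is 7 letter names — a seventh of some quality.
D2 to C#3 is 11 semitones, which makes it a major seventh; the second version is lower, so the direction is down.
Checking another pair — A4 → Bb3 — gives the same interval.

down a major seventh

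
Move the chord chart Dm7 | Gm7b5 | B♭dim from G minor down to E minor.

Bm7 Em7b5 Gdim

G minor down to E minor is a minor third; each chord root moves by that interval while the quality stays the same.
Dm7: root D down a minor third → B, giving Bm7.
Gm7b5: root G down a minor third → E, giving Em7b5.
B♭dim: root B♭ down a minor third → G, giving Gdim.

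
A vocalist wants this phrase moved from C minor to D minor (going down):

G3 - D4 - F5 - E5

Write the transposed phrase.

A2 E3 G4 F#4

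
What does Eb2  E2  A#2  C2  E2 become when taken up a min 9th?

Fb3 F3 B3 Db3 F3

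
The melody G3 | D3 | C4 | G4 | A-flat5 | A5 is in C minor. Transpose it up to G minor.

D4 A3 G4 D5 Eb6 E6

From C up to G is a perfect fifth; apply that to each pitch.
G3 gives D4
D3 gives A3
C4 gives G4
G4 gives D5
Ab5 gives Eb6
A5 gives E6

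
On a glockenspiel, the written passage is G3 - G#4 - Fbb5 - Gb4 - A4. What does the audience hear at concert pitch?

G5 G#6 Fbb7 Gb6 A6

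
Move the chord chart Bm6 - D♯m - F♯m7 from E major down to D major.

Am6 C#m Em7

E major down to D major is a major second; each chord root moves by that interval while the quality stays the same.
Bm6: root B down a major second → A, giving Am6.
D♯m: root D♯ down a major second → C#, giving C#m.
F♯m7: root F♯ down a major second → E, giving Em7.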